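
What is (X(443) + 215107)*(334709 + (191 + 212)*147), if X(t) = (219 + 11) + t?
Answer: 85006531000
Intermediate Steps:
X(t) = 230 + t
(X(443) + 215107)*(334709 + (191 + 212)*147) = ((230 + 443) + 215107)*(334709 + (191 + 212)*147) = (673 + 215107)*(334709 + 403*147) = 215780*(334709 + 59241) = 215780*393950 = 85006531000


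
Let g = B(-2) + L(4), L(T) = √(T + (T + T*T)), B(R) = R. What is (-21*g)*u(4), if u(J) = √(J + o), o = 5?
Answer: 126 - 126*√6 ≈ -182.64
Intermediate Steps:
u(J) = √(5 + J) (u(J) = √(J + 5) = √(5 + J))
L(T) = √(T² + 2*T) (L(T) = √(T + (T + T²)) = √(T² + 2*T))
g = -2 + 2*√6 (g = -2 + √(4*(2 + 4)) = -2 + √(4*6) = -2 + √24 = -2 + 2*√6 ≈ 2.8990)
(-21*g)*u(4) = (-21*(-2 + 2*√6))*√(5 + 4) = (42 - 42*√6)*√9 = (42 - 42*√6)*3 = 126 - 126*√6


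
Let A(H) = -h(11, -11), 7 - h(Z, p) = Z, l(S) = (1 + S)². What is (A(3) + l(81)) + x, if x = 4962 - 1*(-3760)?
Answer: 15450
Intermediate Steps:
h(Z, p) = 7 - Z
A(H) = 4 (A(H) = -(7 - 1*11) = -(7 - 11) = -1*(-4) = 4)
x = 8722 (x = 4962 + 3760 = 8722)
(A(3) + l(81)) + x = (4 + (1 + 81)²) + 8722 = (4 + 82²) + 8722 = (4 + 6724) + 8722 = 6728 + 8722 = 15450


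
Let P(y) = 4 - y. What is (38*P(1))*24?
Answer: 2736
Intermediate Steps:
(38*P(1))*24 = (38*(4 - 1*1))*24 = (38*(4 - 1))*24 = (38*3)*24 = 114*24 = 2736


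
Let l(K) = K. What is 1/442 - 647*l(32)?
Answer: -9151167/442 ≈ -20704.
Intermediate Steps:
1/442 - 647*l(32) = 1/442 - 647*32 = 1/442 - 20704 = -9151167/442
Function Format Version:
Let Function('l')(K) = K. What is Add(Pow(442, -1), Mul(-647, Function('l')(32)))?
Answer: Rational(-9151167, 442) ≈ -20704.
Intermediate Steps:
Add(Pow(442, -1), Mul(-647, Function('l')(32))) = Add(Pow(442, -1), Mul(-647, 32)) = Add(Rational(1, 442), -20704) = Rational(-9151167, 442)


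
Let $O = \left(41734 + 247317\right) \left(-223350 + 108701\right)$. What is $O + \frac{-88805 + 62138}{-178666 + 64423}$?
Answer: $- \frac{1261981799809130}{38081} \approx -3.3139 \cdot 10^{10}$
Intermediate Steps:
$O = -33139408099$ ($O = 289051 \left(-114649\right) = -33139408099$)
$O + \frac{-88805 + 62138}{-178666 + 64423} = -33139408099 + \frac{-88805 + 62138}{-178666 + 64423} = -33139408099 - \frac{26667}{-114243} = -33139408099 - - \frac{8889}{38081} = -33139408099 + \frac{8889}{38081} = - \frac{1261981799809130}{38081}$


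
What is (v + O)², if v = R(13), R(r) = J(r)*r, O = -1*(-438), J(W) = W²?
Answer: 6943225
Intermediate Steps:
O = 438
R(r) = r³ (R(r) = r²*r = r³)
v = 2197 (v = 13³ = 2197)
(v + O)² = (2197 + 438)² = 2635² = 6943225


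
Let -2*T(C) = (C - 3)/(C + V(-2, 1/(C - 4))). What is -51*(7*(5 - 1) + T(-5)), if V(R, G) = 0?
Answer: -6936/5 ≈ -1387.2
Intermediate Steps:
T(C) = -(-3 + C)/(2*C) (T(C) = -(C - 3)/(2*(C + 0)) = -(-3 + C)/(2*C))
-51*(7*(5 - 1) + T(-5)) = -51*(7*(5 - 1) + (1/2)*(3 - 1*(-5))/(-5)) = -51*(7*4 + (1/2)*(-1/5)*(3 + 5)) = -51*(28 + (1/2)*(-1/5)*8) = -51*(28 - 4/5) = -51*136/5 = -6936/5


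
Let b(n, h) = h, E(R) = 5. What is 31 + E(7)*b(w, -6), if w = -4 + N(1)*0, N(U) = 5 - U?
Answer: 1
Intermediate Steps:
w = -4 (w = -4 + (5 - 1*1)*0 = -4 + (5 - 1)*0 = -4 + 4*0 = -4 + 0 = -4)
31 + E(7)*b(w, -6) = 31 + 5*(-6) = 31 - 30 = 1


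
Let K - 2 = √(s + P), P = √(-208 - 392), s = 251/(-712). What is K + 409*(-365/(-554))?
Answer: 150393/554 + √(-44678 + 1267360*I*√6)/356 ≈ 274.94 + 3.5249*I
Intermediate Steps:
s = -251/712 (s = 251*(-1/712) = -251/712 ≈ -0.35253)
P = 10*I*√6 (P = √(-600) = 10*I*√6 ≈ 24.495*I)
K = 2 + √(-251/712 + 10*I*√6) ≈ 5.4745 + 3.5249*I
K + 409*(-365/(-554)) = (2 + √(-44678 + 1267360*I*√6)/356) + 409*(-365/(-554)) = (2 + √(-44678 + 1267360*I*√6)/356) + 409*(-365*(-1/554)) = (2 + √(-44678 + 1267360*I*√6)/356) + 409*(365/554) = (2 + √(-44678 + 1267360*I*√6)/356) + 149285/554 = 150393/554 + √(-44678 + 1267360*I*√6)/356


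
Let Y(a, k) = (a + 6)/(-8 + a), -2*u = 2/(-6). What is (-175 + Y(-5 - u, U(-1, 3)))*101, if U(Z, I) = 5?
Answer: -1396830/79 ≈ -17681.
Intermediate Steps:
u = ⅙ (u = -1/(-6) = -(-1)/6 = -½*(-⅓) = ⅙ ≈ 0.16667)
Y(a, k) = (6 + a)/(-8 + a)
(-175 + Y(-5 - u, U(-1, 3)))*101 = (-175 + (6 + (-5 - 1*⅙))/(-8 + (-5 - 1*⅙)))*101 = (-175 + (6 + (-5 - ⅙))/(-8 + (-5 - ⅙)))*101 = (-175 + (6 - 31/6)/(-8 - 31/6))*101 = (-175 + (⅚)/(-79/6))*101 = (-175 - 6/79*⅚)*101 = (-175 - 5/79)*101 = -13830/79*101 = -1396830/79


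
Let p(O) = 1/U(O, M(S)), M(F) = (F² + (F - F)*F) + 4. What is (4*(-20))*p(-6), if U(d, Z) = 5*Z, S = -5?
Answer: -16/29 ≈ -0.55172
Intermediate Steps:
M(F) = 4 + F² (M(F) = (F² + 0*F) + 4 = (F² + 0) + 4 = F² + 4 = 4 + F²)
p(O) = 1/145 (p(O) = 1/(5*(4 + (-5)²)) = 1/(5*(4 + 25)) = 1/(5*29) = 1/145)
(4*(-20))*p(-6) = (4*(-20))*(1/145) = -80*1/145 = -16/29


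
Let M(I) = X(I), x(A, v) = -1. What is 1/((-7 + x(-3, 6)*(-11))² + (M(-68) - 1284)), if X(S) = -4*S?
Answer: -1/996 ≈ -0.0010040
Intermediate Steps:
M(I) = -4*I
1/((-7 + x(-3, 6)*(-11))² + (M(-68) - 1284)) = 1/((-7 - 1*(-11))² + (-4*(-68) - 1284)) = 1/((-7 + 11)² + (272 - 1284)) = 1/(4² - 1012) = 1/(16 - 1012) = 1/(-996) = -1/996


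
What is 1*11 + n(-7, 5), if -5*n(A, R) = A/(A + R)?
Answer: 103/10 ≈ 10.300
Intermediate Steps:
n(A, R) = -A/(5*(A + R))
1*11 + n(-7, 5) = 1*11 - 1*(-7)/(5*(-7) + 5*5) = 11 - 1*(-7)/(-35 + 25) = 11 - 1*(-7)/(-10) = 11 - 1*(-7)*(-1/10) = 11 - 7/10 = 103/10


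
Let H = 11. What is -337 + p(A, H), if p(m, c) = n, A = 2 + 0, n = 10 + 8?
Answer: -319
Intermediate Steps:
n = 18
A = 2
p(m, c) = 18
-337 + p(A, H) = -337 + 18 = -319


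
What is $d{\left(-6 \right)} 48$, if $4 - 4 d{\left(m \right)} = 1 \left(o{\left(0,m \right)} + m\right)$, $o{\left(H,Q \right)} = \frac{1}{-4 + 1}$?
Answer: $124$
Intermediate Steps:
$o{\left(H,Q \right)} = - \frac{1}{3}$ ($o{\left(H,Q \right)} = \frac{1}{-3} = - \frac{1}{3}$)
$d{\left(m \right)} = \frac{13}{12} - \frac{m}{4}$ ($d{\left(m \right)} = 1 - \frac{1 \left(- \frac{1}{3} + m\right)}{4} = 1 - \frac{- \frac{1}{3} + m}{4} = 1 - \left(- \frac{1}{12} + \frac{m}{4}\right) = \frac{13}{12} - \frac{m}{4}$)
$d{\left(-6 \right)} 48 = \left(\frac{13}{12} - - \frac{3}{2}\right) 48 = \left(\frac{13}{12} + \frac{3}{2}\right) 48 = \frac{31}{12} \cdot 48 = 124$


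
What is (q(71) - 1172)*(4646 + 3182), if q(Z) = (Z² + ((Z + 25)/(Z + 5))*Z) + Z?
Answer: 31544368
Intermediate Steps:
q(Z) = Z + Z² + Z*(25 + Z)/(5 + Z) (q(Z) = (Z² + ((25 + Z)/(5 + Z))*Z) + Z = (Z² + Z*(25 + Z)/(5 + Z)) + Z = Z + Z² + Z*(25 + Z)/(5 + Z))
(q(71) - 1172)*(4646 + 3182) = (71*(30 + 71² + 7*71)/(5 + 71) - 1172)*(4646 + 3182) = (71*(30 + 5041 + 497)/76 - 1172)*7828 = (71*(1/76)*5568 - 1172)*7828 = (98832/19 - 1172)*7828 = (76564/19)*7828 = 31544368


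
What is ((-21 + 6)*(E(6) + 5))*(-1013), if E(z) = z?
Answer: 167145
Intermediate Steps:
((-21 + 6)*(E(6) + 5))*(-1013) = ((-21 + 6)*(6 + 5))*(-1013) = -15*11*(-1013) = -165*(-1013) = 167145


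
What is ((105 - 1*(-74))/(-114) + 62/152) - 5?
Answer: -1405/228 ≈ -6.1623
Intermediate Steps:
((105 - 1*(-74))/(-114) + 62/152) - 5 = ((105 + 74)*(-1/114) + 62*(1/152)) - 5 = (179*(-1/114) + 31/76) - 5 = (-179/114 + 31/76) - 5 = -265/228 - 5 = -1405/228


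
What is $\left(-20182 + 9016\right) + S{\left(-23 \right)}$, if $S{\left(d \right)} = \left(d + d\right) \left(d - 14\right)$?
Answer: $-9464$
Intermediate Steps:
$S{\left(d \right)} = 2 d \left(-14 + d\right)$
$\left(-20182 + 9016\right) + S{\left(-23 \right)} = \left(-20182 + 9016\right) + 2 \left(-23\right) \left(-14 - 23\right) = -11166 + 2 \left(-23\right) \left(-37\right) = -11166 + 1702 = -9464$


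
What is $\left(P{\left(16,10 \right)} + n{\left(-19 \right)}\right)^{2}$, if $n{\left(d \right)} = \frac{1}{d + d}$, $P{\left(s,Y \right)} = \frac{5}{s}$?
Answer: $\frac{7569}{92416} \approx 0.081901$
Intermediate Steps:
$n{\left(d \right)} = \frac{1}{2 d}$
$\left(P{\left(16,10 \right)} + n{\left(-19 \right)}\right)^{2} = \left(\frac{5}{16} + \frac{1}{2 \left(-19\right)}\right)^{2} = \left(5 \cdot \frac{1}{16} + \frac{1}{2} \left(- \frac{1}{19}\right)\right)^{2} = \left(\frac{5}{16} - \frac{1}{38}\right)^{2} = \left(\frac{87}{304}\right)^{2} = \frac{7569}{92416}$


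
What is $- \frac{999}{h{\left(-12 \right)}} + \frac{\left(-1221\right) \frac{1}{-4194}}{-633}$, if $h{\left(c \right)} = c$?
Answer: $\frac{147340697}{1769868} \approx 83.25$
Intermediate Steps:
$- \frac{999}{h{\left(-12 \right)}} + \frac{\left(-1221\right) \frac{1}{-4194}}{-633} = - \frac{999}{-12} + \frac{\left(-1221\right) \frac{1}{-4194}}{-633} = \left(-999\right) \left(- \frac{1}{12}\right) + \left(-1221\right) \left(- \frac{1}{4194}\right) \left(- \frac{1}{633}\right) = \frac{333}{4} + \frac{407}{1398} \left(- \frac{1}{633}\right) = \frac{333}{4} - \frac{407}{884934} = \frac{147340697}{1769868}$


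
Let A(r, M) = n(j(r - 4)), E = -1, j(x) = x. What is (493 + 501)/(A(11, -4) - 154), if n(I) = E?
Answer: -994/155 ≈ -6.4129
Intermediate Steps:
n(I) = -1
A(r, M) = -1
(493 + 501)/(A(11, -4) - 154) = (493 + 501)/(-1 - 154) = 994/(-155) = 994*(-1/155) = -994/155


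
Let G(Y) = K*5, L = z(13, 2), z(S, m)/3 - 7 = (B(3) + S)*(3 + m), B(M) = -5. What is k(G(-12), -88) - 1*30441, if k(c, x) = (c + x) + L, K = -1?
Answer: -30393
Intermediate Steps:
z(S, m) = 21 + 3*(-5 + S)*(3 + m) (z(S, m) = 21 + 3*((-5 + S)*(3 + m)) = 21 + 3*(-5 + S)*(3 + m))
L = 141 (L = -24 - 15*2 + 9*13 + 3*13*2 = -24 - 30 + 117 + 78 = 141)
G(Y) = -5 (G(Y) = -1*5 = -5)
k(c, x) = 141 + c + x (k(c, x) = (c + x) + 141 = 141 + c + x)
k(G(-12), -88) - 1*30441 = (141 - 5 - 88) - 1*30441 = 48 - 30441 = -30393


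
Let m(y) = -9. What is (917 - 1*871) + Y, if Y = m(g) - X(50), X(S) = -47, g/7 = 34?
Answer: 84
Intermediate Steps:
g = 238 (g = 7*34 = 238)
Y = 38 (Y = -9 - 1*(-47) = -9 + 47 = 38)
(917 - 1*871) + Y = (917 - 1*871) + 38 = (917 - 871) + 38 = 46 + 38 = 84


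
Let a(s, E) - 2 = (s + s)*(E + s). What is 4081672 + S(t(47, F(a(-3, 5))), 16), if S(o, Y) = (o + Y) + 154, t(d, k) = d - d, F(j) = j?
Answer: 4081842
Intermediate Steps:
a(s, E) = 2 + 2*s*(E + s) (a(s, E) = 2 + (s + s)*(E + s) = 2 + (2*s)*(E + s) = 2 + 2*s*(E + s))
t(d, k) = 0
S(o, Y) = 154 + Y + o (S(o, Y) = (Y + o) + 154 = 154 + Y + o)
4081672 + S(t(47, F(a(-3, 5))), 16) = 4081672 + (154 + 16 + 0) = 4081672 + 170 = 4081842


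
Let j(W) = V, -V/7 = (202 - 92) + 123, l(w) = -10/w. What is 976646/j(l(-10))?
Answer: -976646/1631 ≈ -598.80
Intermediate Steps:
V = -1631 (V = -7*((202 - 92) + 123) = -7*(110 + 123) = -7*233 = -1631)
j(W) = -1631
976646/j(l(-10)) = 976646/(-1631) = 976646*(-1/1631) = -976646/1631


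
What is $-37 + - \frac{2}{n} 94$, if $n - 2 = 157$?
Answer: $- \frac{6071}{159} \approx -38.182$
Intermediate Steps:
$n = 159$ ($n = 2 + 157 = 159$)
$-37 + - \frac{2}{n} 94 = -37 + - \frac{2}{159} \cdot 94 = -37 + \left(-2\right) \frac{1}{159} \cdot 94 = -37 - \frac{188}{159} = - \frac{6071}{159}$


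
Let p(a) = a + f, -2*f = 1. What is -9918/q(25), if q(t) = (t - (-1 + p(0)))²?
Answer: -39672/2809 ≈ -14.123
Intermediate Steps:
f = -½ (f = -½*1 = -½ ≈ -0.50000)
p(a) = -½ + a (p(a) = a - ½ = -½ + a)
q(t) = (3/2 + t)² (q(t) = (t - (-1 + (-½ + 0)))² = (t - (-1 - ½))² = (t - 1*(-3/2))² = (t + 3/2)² = (3/2 + t)²)
-9918/q(25) = -9918*4/(3 + 2*25)² = -9918*4/(3 + 50)² = -9918/((¼)*53²) = -9918/((¼)*2809) = -9918/2809/4 = -9918*4/2809 = -39672/2809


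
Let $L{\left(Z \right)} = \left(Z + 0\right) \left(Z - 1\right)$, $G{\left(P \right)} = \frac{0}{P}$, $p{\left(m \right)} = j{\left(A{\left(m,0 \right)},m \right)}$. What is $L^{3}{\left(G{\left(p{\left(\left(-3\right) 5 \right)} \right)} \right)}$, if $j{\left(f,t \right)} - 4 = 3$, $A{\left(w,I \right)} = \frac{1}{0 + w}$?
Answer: $0$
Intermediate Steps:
$A{\left(w,I \right)} = \frac{1}{w}$
$j{\left(f,t \right)} = 7$ ($j{\left(f,t \right)} = 4 + 3 = 7$)
$p{\left(m \right)} = 7$
$G{\left(P \right)} = 0$
$L{\left(Z \right)} = Z \left(-1 + Z\right)$
$L^{3}{\left(G{\left(p{\left(\left(-3\right) 5 \right)} \right)} \right)} = \left(0 \left(-1 + 0\right)\right)^{3} = \left(0 \left(-1\right)\right)^{3} = 0^{3} = 0$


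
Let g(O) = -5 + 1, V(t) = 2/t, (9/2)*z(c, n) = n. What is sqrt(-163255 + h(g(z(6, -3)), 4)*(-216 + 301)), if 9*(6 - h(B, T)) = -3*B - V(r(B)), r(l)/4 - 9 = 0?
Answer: I*sqrt(52765930)/18 ≈ 403.56*I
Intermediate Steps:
z(c, n) = 2*n/9
r(l) = 36 (r(l) = 36 + 4*0 = 36 + 0 = 36)
g(O) = -4
h(B, T) = 973/162 + B/3 (h(B, T) = 6 - (-3*B - 2/36)/9 = 6 - (-3*B - 1*1/18)/9 = 6 - (-3*B - 1/18)/9 = 6 - (-1/18 - 3*B)/9 = 6 + (1/162 + B/3) = 973/162 + B/3)
sqrt(-163255 + h(g(z(6, -3)), 4)*(-216 + 301)) = sqrt(-163255 + (973/162 + (1/3)*(-4))*(-216 + 301)) = sqrt(-163255 + (973/162 - 4/3)*85) = sqrt(-163255 + (757/162)*85) = sqrt(-163255 + 64345/162) = sqrt(-26382965/162) = I*sqrt(52765930)/18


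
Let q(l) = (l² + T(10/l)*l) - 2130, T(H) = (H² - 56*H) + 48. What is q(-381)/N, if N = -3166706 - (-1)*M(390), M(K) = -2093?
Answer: -47313623/1207312419 ≈ -0.039189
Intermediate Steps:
T(H) = 48 + H² - 56*H
N = -3168799 (N = -3166706 - (-1)*(-2093) = -3166706 - 1*2093 = -3166706 - 2093 = -3168799)
q(l) = -2130 + l² + l*(48 - 560/l + 100/l²) (q(l) = (l² + (48 + (10/l)² - 560/l)*l) - 2130 = (l² + (48 + 100/l² - 560/l)*l) - 2130 = (l² + (48 - 560/l + 100/l²)*l) - 2130 = (l² + l*(48 - 560/l + 100/l²)) - 2130 = -2130 + l² + l*(48 - 560/l + 100/l²))
q(-381)/N = (-2690 + (-381)² + 48*(-381) + 100/(-381))/(-3168799) = (-2690 + 145161 - 18288 + 100*(-1/381))*(-1/3168799) = (-2690 + 145161 - 18288 - 100/381)*(-1/3168799) = (47313623/381)*(-1/3168799) = -47313623/1207312419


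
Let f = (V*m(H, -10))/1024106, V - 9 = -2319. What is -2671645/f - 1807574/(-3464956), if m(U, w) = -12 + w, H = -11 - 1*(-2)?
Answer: -979368255550978/18191019 ≈ -5.3838e+7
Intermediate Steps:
V = -2310 (V = 9 - 2319 = -2310)
H = -9 (H = -11 + 2 = -9)
f = 25410/512053 (f = -2310*(-12 - 10)/1024106 = -2310*(-22)*(1/1024106) = 50820*(1/1024106) = 25410/512053 ≈ 0.049624)
-2671645/f - 1807574/(-3464956) = -2671645/25410/512053 - 1807574/(-3464956) = -2671645*512053/25410 - 1807574*(-1/3464956) = -273604767437/5082 + 903787/1732478 = -979368255550978/18191019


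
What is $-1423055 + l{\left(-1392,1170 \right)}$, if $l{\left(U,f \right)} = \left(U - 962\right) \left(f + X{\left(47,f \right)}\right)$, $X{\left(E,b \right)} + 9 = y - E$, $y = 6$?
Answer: $-4059535$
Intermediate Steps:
$X{\left(E,b \right)} = -3 - E$ ($X{\left(E,b \right)} = -9 - \left(-6 + E\right) = -3 - E$)
$l{\left(U,f \right)} = \left(-962 + U\right) \left(-50 + f\right)$ ($l{\left(U,f \right)} = \left(U - 962\right) \left(f - 50\right) = \left(-962 + U\right) \left(f - 50\right) = \left(-962 + U\right) \left(-50 + f\right)$)
$-1423055 + l{\left(-1392,1170 \right)} = -1423055 - 2636480 = -4059535$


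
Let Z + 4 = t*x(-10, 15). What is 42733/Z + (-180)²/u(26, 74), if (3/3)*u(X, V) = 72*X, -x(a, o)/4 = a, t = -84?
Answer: 201371/43732 ≈ 4.6047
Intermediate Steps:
x(a, o) = -4*a
u(X, V) = 72*X
Z = -3364 (Z = -4 - (-336)*(-10) = -4 - 84*40 = -4 - 3360 = -3364)
42733/Z + (-180)²/u(26, 74) = 42733/(-3364) + (-180)²/((72*26)) = 42733*(-1/3364) + 32400/1872 = -42733/3364 + 32400*(1/1872) = -42733/3364 + 225/13 = 201371/43732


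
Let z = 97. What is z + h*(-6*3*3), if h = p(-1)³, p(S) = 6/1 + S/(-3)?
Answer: -13621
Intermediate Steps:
p(S) = 6 - S/3 (p(S) = 6*1 + S*(-⅓) = 6 - S/3)
h = 6859/27 (h = (6 - ⅓*(-1))³ = (6 + ⅓)³ = (19/3)³ = 6859/27 ≈ 254.04)
z + h*(-6*3*3) = 97 + 6859*(-6*3*3)/27 = 97 + 6859*(-18*3)/27 = 97 + (6859/27)*(-54) = 97 - 13718 = -13621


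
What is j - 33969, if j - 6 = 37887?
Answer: 3924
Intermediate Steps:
j = 37893 (j = 6 + 37887 = 37893)
j - 33969 = 37893 - 33969 = 3924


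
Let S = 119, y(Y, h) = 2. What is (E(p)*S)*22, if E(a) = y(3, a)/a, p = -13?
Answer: -5236/13 ≈ -402.77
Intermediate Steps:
E(a) = 2/a
(E(p)*S)*22 = ((2/(-13))*119)*22 = ((2*(-1/13))*119)*22 = -2/13*119*22 = -238/13*22 = -5236/13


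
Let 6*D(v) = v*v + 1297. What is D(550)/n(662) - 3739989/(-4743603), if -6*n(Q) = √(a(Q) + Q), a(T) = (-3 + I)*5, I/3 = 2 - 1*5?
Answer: 1246663/1581201 - 303797*√602/602 ≈ -12381.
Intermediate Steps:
D(v) = 1297/6 + v²/6 (D(v) = (v*v + 1297)/6 = (v² + 1297)/6 = (1297 + v²)/6 = 1297/6 + v²/6)
I = -9 (I = 3*(2 - 1*5) = 3*(2 - 5) = 3*(-3) = -9)
a(T) = -60 (a(T) = (-3 - 9)*5 = -12*5 = -60)
n(Q) = -√(-60 + Q)/6
D(550)/n(662) - 3739989/(-4743603) = (1297/6 + (⅙)*550²)/((-√(-60 + 662)/6)) - 3739989/(-4743603) = (1297/6 + (⅙)*302500)/((-√602/6)) - 3739989*(-1/4743603) = (1297/6 + 151250/3)*(-3*√602/301) + 1246663/1581201 = 303797*(-3*√602/301)/6 + 1246663/1581201 = -303797*√602/602 + 1246663/1581201 = 1246663/1581201 - 303797*√602/602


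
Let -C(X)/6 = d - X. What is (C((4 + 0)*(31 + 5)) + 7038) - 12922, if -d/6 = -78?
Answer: -7828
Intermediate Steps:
d = 468 (d = -6*(-78) = 468)
C(X) = -2808 + 6*X (C(X) = -6*(468 - X) = -2808 + 6*X)
(C((4 + 0)*(31 + 5)) + 7038) - 12922 = ((-2808 + 6*((4 + 0)*(31 + 5))) + 7038) - 12922 = ((-2808 + 6*(4*36)) + 7038) - 12922 = ((-2808 + 6*144) + 7038) - 12922 = ((-2808 + 864) + 7038) - 12922 = (-1944 + 7038) - 12922 = 5094 - 12922 = -7828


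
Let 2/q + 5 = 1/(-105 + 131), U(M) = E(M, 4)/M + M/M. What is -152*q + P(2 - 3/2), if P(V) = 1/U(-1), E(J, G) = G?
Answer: 7861/129 ≈ 60.938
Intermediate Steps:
U(M) = 1 + 4/M (U(M) = 4/M + M/M = 4/M + 1 = 1 + 4/M)
q = -52/129 (q = 2/(-5 + 1/(-105 + 131)) = 2/(-5 + 1/26) = 2/(-129/26) = 2*(-26/129) = -52/129 ≈ -0.40310)
P(V) = -⅓ (P(V) = 1/((4 - 1)/(-1)) = 1/(-1*3) = 1/(-3) = -⅓)
-152*q + P(2 - 3/2) = -152*(-52/129) - ⅓ = 7904/129 - ⅓ = 7861/129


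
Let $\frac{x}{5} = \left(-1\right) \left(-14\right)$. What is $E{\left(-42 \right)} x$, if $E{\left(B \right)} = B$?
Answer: $-2940$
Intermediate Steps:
$x = 70$ ($x = 5 \left(\left(-1\right) \left(-14\right)\right) = 5 \cdot 14 = 70$)
$E{\left(-42 \right)} x = \left(-42\right) 70 = -2940$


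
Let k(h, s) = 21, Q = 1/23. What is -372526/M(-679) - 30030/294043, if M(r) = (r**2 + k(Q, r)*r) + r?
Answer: -17562162244/18739066347 ≈ -0.93719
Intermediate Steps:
Q = 1/23 ≈ 0.043478
M(r) = r**2 + 22*r (M(r) = (r**2 + 21*r) + r = r**2 + 22*r)
-372526/M(-679) - 30030/294043 = -372526*(-1/(679*(22 - 679))) - 30030/294043 = -372526/((-679*(-657))) - 30030*1/294043 = -372526/446103 - 30030/294043 = -372526*1/446103 - 30030/294043 = -53218/63729 - 30030/294043 = -17562162244/18739066347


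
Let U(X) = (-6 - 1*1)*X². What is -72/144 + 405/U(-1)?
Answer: -817/14 ≈ -58.357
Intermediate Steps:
U(X) = -7*X² (U(X) = (-6 - 1)*X² = -7*X²)
-72/144 + 405/U(-1) = -72/144 + 405/((-7*(-1)²)) = -72*1/144 + 405/((-7*1)) = -½ + 405/(-7) = -½ + 405*(-⅐) = -½ - 405/7 = -817/14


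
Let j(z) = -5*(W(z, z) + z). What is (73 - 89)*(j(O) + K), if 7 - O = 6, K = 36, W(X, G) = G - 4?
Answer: -736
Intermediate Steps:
W(X, G) = -4 + G
O = 1 (O = 7 - 1*6 = 7 - 6 = 1)
j(z) = 20 - 10*z (j(z) = -5*((-4 + z) + z) = -5*(-4 + 2*z) = 20 - 10*z)
(73 - 89)*(j(O) + K) = (73 - 89)*((20 - 10*1) + 36) = -16*((20 - 10) + 36) = -16*(10 + 36) = -16*46 = -736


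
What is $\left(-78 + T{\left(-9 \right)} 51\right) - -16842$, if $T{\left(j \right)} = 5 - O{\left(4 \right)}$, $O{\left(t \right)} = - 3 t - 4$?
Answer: $17835$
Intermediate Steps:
$O{\left(t \right)} = -4 - 3 t$
$T{\left(j \right)} = 21$ ($T{\left(j \right)} = 5 - \left(-4 - 12\right) = 5 - -16 = 5 + 16 = 21$)
$\left(-78 + T{\left(-9 \right)} 51\right) - -16842 = \left(-78 + 21 \cdot 51\right) - -16842 = \left(-78 + 1071\right) + 16842 = 993 + 16842 = 17835$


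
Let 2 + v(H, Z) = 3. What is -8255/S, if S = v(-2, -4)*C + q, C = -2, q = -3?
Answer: 1651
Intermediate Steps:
v(H, Z) = 1 (v(H, Z) = -2 + 3 = 1)
S = -5 (S = 1*(-2) - 3 = -2 - 3 = -5)
-8255/S = -8255/(-5) = -8255*(-⅕) = 1651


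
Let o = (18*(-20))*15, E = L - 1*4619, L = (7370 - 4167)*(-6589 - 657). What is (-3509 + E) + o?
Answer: -23222466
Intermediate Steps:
L = -23208938 (L = 3203*(-7246) = -23208938)
E = -23213557 (E = -23208938 - 1*4619 = -23208938 - 4619 = -23213557)
o = -5400 (o = -360*15 = -5400)
(-3509 + E) + o = (-3509 - 23213557) - 5400 = -23217066 - 5400 = -23222466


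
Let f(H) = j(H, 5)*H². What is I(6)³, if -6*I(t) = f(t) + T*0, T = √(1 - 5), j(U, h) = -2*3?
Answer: 46656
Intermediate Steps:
j(U, h) = -6
f(H) = -6*H²
T = 2*I (T = √(-4) = 2*I ≈ 2.0*I)
I(t) = t² (I(t) = -(-6*t² + (2*I)*0)/6 = -(-6*t² + 0)/6 = -(-1)*t² = t²)
I(6)³ = (6²)³ = 36³ = 46656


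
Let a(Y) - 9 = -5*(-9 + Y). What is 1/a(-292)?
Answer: 1/1514 ≈ 0.00066050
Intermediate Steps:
a(Y) = 54 - 5*Y (a(Y) = 9 - 5*(-9 + Y) = 9 + (45 - 5*Y) = 54 - 5*Y)
1/a(-292) = 1/(54 - 5*(-292)) = 1/(54 + 1460) = 1/1514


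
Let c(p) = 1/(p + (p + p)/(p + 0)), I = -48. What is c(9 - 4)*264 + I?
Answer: -72/7 ≈ -10.286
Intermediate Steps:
c(p) = 1/(2 + p) (c(p) = 1/(p + (2*p)/p) = 1/(p + 2) = 1/(2 + p))
c(9 - 4)*264 + I = 264/(2 + (9 - 4)) - 48 = 264/(2 + 5) - 48 = 264/7 - 48 = -72/7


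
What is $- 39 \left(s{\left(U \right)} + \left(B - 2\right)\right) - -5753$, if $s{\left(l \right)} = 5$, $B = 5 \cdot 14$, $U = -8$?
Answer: $2906$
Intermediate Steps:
$B = 70$
$- 39 \left(s{\left(U \right)} + \left(B - 2\right)\right) - -5753 = - 39 \left(5 + \left(70 - 2\right)\right) - -5753 = - 39 \left(5 + 68\right) + 5753 = \left(-39\right) 73 + 5753 = -2847 + 5753 = 2906$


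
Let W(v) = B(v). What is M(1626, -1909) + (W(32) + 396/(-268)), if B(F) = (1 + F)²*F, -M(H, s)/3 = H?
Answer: 2007891/67 ≈ 29969.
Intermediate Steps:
M(H, s) = -3*H
B(F) = F*(1 + F)²
W(v) = v*(1 + v)²
M(1626, -1909) + (W(32) + 396/(-268)) = -3*1626 + (32*(1 + 32)² + 396/(-268)) = -4878 + (32*33² + 396*(-1/268)) = -4878 + (32*1089 - 99/67) = -4878 + (34848 - 99/67) = -4878 + 2334717/67 = 2007891/67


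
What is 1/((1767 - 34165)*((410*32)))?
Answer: -1/425061760 ≈ -2.3526e-9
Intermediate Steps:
1/((1767 - 34165)*((410*32))) = 1/(-32398*13120) = -1/32398*1/13120 = -1/425061760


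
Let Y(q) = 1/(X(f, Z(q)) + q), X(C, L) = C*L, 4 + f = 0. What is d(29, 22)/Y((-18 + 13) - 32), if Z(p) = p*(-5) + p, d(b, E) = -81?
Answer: 50949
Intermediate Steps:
f = -4 (f = -4 + 0 = -4)
Z(p) = -4*p (Z(p) = -5*p + p = -4*p)
Y(q) = 1/(17*q) (Y(q) = 1/(-(-16)*q + q) = 1/(16*q + q) = 1/(17*q))
d(29, 22)/Y((-18 + 13) - 32) = -81/(1/(17*((-18 + 13) - 32))) = -81/(1/(17*(-5 - 32))) = -81/((1/17)/(-37)) = -81/((1/17)*(-1/37)) = -81/(-1/629) = -81*(-629) = 50949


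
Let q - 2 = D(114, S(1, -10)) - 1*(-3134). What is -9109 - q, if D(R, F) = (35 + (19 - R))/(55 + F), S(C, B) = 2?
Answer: -232635/19 ≈ -12244.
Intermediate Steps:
D(R, F) = (54 - R)/(55 + F)
q = 59564/19 (q = 2 + ((54 - 1*114)/(55 + 2) - 1*(-3134)) = 2 + ((54 - 114)/57 + 3134) = 2 + ((1/57)*(-60) + 3134) = 2 + (-20/19 + 3134) = 2 + 59526/19 = 59564/19 ≈ 3134.9)
-9109 - q = -9109 - 1*59564/19 = -9109 - 59564/19 = -232635/19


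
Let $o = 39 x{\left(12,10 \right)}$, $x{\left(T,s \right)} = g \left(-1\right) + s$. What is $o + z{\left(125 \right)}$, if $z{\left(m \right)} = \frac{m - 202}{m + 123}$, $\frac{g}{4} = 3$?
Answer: $- \frac{19421}{248} \approx -78.31$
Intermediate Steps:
$g = 12$ ($g = 4 \cdot 3 = 12$)
$z{\left(m \right)} = \frac{-202 + m}{123 + m}$
$x{\left(T,s \right)} = -12 + s$ ($x{\left(T,s \right)} = 12 \left(-1\right) + s = -12 + s$)
$o = -78$ ($o = 39 \left(-12 + 10\right) = 39 \left(-2\right) = -78$)
$o + z{\left(125 \right)} = -78 + \frac{-202 + 125}{123 + 125} = -78 + \frac{1}{248} \left(-77\right) = -78 - \frac{77}{248} = - \frac{19421}{248}$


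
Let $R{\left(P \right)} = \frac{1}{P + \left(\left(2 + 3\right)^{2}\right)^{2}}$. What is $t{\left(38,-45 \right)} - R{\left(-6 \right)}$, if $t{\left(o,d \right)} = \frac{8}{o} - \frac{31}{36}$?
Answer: $- \frac{276139}{423396} \approx -0.6522$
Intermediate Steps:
$t{\left(o,d \right)} = - \frac{31}{36} + \frac{8}{o}$ ($t{\left(o,d \right)} = \frac{8}{o} - \frac{31}{36} = - \frac{31}{36} + \frac{8}{o}$)
$R{\left(P \right)} = \frac{1}{625 + P}$ ($R{\left(P \right)} = \frac{1}{P + \left(5^{2}\right)^{2}} = \frac{1}{P + 25^{2}} = \frac{1}{P + 625} = \frac{1}{625 + P}$)
$t{\left(38,-45 \right)} - R{\left(-6 \right)} = \left(- \frac{31}{36} + \frac{8}{38}\right) - \frac{1}{625 - 6} = \left(- \frac{31}{36} + 8 \cdot \frac{1}{38}\right) - \frac{1}{619} = \left(- \frac{31}{36} + \frac{4}{19}\right) - \frac{1}{619} = - \frac{445}{684} - \frac{1}{619} = - \frac{276139}{423396}$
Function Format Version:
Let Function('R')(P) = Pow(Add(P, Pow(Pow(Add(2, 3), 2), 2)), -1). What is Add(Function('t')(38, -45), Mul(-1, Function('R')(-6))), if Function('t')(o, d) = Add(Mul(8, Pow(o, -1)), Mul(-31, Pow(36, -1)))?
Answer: Rational(-276139, 423396) ≈ -0.65220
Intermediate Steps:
Function('t')(o, d) = Add(Rational(-31, 36), Mul(8, Pow(o, -1))) (Function('t')(o, d) = Add(Mul(8, Pow(o, -1)), Mul(-31, Rational(1, 36))) = Add(Mul(8, Pow(o, -1)), Rational(-31, 36)) = Add(Rational(-31, 36), Mul(8, Pow(o, -1))))
Function('R')(P) = Pow(Add(625, P), -1) (Function('R')(P) = Pow(Add(P, Pow(Pow(5, 2), 2)), -1) = Pow(Add(P, Pow(25, 2)), -1) = Pow(Add(P, 625), -1) = Pow(Add(625, P), -1))
Add(Function('t')(38, -45), Mul(-1, Function('R')(-6))) = Add(Add(Rational(-31, 36), Mul(8, Pow(38, -1))), Mul(-1, Pow(Add(625, -6), -1))) = Add(Add(Rational(-31, 36), Mul(8, Rational(1, 38))), Mul(-1, Pow(619, -1))) = Add(Add(Rational(-31, 36), Rational(4, 19)), Mul(-1, Rational(1, 619))) = Add(Rational(-445, 684), Rational(-1, 619)) = Rational(-276139, 423396)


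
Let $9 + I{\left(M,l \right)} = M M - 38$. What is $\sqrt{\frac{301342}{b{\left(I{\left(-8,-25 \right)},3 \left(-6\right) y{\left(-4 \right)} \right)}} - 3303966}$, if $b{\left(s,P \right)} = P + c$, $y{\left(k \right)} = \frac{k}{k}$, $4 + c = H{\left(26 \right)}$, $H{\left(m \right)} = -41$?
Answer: $\frac{40 i \sqrt{911974}}{21} \approx 1819.0 i$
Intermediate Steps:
$c = -45$ ($c = -4 - 41 = -45$)
$I{\left(M,l \right)} = -47 + M^{2}$ ($I{\left(M,l \right)} = -9 + \left(M M - 38\right) = -9 + \left(M^{2} - 38\right) = -9 + \left(-38 + M^{2}\right) = -47 + M^{2}$)
$y{\left(k \right)} = 1$
$b{\left(s,P \right)} = -45 + P$ ($b{\left(s,P \right)} = P - 45 = -45 + P$)
$\sqrt{\frac{301342}{b{\left(I{\left(-8,-25 \right)},3 \left(-6\right) y{\left(-4 \right)} \right)}} - 3303966} = \sqrt{\frac{301342}{-45 + 3 \left(-6\right) 1} - 3303966} = \sqrt{\frac{301342}{-45 - 18} - 3303966} = \sqrt{\frac{301342}{-63} - 3303966} = \sqrt{301342 \left(- \frac{1}{63}\right) - 3303966} = \sqrt{- \frac{301342}{63} - 3303966} = \sqrt{- \frac{208451200}{63}} = \frac{40 i \sqrt{911974}}{21}$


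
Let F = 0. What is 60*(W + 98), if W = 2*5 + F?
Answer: 6480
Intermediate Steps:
W = 10 (W = 2*5 + 0 = 10 + 0 = 10)
60*(W + 98) = 60*(10 + 98) = 60*108 = 6480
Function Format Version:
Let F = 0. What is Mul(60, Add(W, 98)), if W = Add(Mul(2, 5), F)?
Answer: 6480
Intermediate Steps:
W = 10 (W = Add(Mul(2, 5), 0) = Add(10, 0) = 10)
Mul(60, Add(W, 98)) = Mul(60, Add(10, 98)) = Mul(60, 108) = 6480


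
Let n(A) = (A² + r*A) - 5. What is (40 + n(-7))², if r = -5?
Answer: 14161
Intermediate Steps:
n(A) = -5 + A² - 5*A (n(A) = (A² - 5*A) - 5 = -5 + A² - 5*A)
(40 + n(-7))² = (40 + (-5 + (-7)² - 5*(-7)))² = (40 + (-5 + 49 + 35))² = (40 + 79)² = 119² = 14161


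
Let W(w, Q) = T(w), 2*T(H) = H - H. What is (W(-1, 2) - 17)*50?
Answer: -850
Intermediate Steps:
T(H) = 0 (T(H) = (H - H)/2 = (1/2)*0 = 0)
W(w, Q) = 0
(W(-1, 2) - 17)*50 = (0 - 17)*50 = -17*50 = -850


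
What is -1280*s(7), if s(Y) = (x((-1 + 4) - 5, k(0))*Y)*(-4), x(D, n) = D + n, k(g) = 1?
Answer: -35840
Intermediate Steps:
s(Y) = 4*Y (s(Y) = ((((-1 + 4) - 5) + 1)*Y)*(-4) = (((3 - 5) + 1)*Y)*(-4) = ((-2 + 1)*Y)*(-4) = -Y*(-4) = 4*Y)
-1280*s(7) = -5120*7 = -1280*28 = -35840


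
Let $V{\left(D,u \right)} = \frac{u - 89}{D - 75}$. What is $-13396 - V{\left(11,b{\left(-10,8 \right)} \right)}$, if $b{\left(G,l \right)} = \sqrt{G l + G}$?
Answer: $- \frac{857433}{64} + \frac{3 i \sqrt{10}}{64} \approx -13397.0 + 0.14823 i$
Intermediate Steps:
$b{\left(G,l \right)} = \sqrt{G + G l}$
$V{\left(D,u \right)} = \frac{-89 + u}{-75 + D}$
$-13396 - V{\left(11,b{\left(-10,8 \right)} \right)} = -13396 - \frac{-89 + \sqrt{- 10 \left(1 + 8\right)}}{-75 + 11} = -13396 - \frac{-89 + \sqrt{\left(-10\right) 9}}{-64} = -13396 - - \frac{-89 + \sqrt{-90}}{64} = -13396 - - \frac{-89 + 3 i \sqrt{10}}{64} = -13396 - \left(\frac{89}{64} - \frac{3 i \sqrt{10}}{64}\right) = - \frac{857433}{64} + \frac{3 i \sqrt{10}}{64}$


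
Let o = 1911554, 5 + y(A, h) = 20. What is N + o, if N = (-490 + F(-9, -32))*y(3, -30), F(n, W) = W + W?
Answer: 1903244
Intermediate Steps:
F(n, W) = 2*W
y(A, h) = 15 (y(A, h) = -5 + 20 = 15)
N = -8310 (N = (-490 + 2*(-32))*15 = (-490 - 64)*15 = -554*15 = -8310)
N + o = -8310 + 1911554 = 1903244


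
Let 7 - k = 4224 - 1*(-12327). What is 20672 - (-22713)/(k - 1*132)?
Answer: 344703559/16676 ≈ 20671.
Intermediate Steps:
k = -16544 (k = 7 - (4224 - 1*(-12327)) = 7 - (4224 + 12327) = 7 - 1*16551 = 7 - 16551 = -16544)
20672 - (-22713)/(k - 1*132) = 20672 - (-22713)/(-16544 - 1*132) = 20672 - (-22713)/(-16544 - 132) = 20672 - (-22713)/(-16676) = 20672 - (-22713)*(-1)/16676 = 20672 - 1*22713/16676 = 20672 - 22713/16676 = 344703559/16676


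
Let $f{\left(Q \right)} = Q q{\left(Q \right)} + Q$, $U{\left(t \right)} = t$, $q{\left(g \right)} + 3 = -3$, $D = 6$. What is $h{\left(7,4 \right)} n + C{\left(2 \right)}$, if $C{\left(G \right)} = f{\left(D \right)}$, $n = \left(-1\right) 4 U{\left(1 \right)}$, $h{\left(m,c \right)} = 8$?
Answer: $-62$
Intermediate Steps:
$q{\left(g \right)} = -6$ ($q{\left(g \right)} = -3 - 3 = -6$)
$f{\left(Q \right)} = - 5 Q$ ($f{\left(Q \right)} = Q \left(-6\right) + Q = - 6 Q + Q = - 5 Q$)
$n = -4$ ($n = \left(-1\right) 4 \cdot 1 = \left(-4\right) 1 = -4$)
$C{\left(G \right)} = -30$ ($C{\left(G \right)} = \left(-5\right) 6 = -30$)
$h{\left(7,4 \right)} n + C{\left(2 \right)} = 8 \left(-4\right) - 30 = -32 - 30 = -62$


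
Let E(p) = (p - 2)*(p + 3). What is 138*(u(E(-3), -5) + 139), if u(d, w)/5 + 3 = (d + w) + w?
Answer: 10212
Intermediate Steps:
E(p) = (-2 + p)*(3 + p)
u(d, w) = -15 + 5*d + 10*w (u(d, w) = -15 + 5*((d + w) + w) = -15 + 5*(d + 2*w) = -15 + (5*d + 10*w) = -15 + 5*d + 10*w)
138*(u(E(-3), -5) + 139) = 138*((-15 + 5*(-6 - 3 + (-3)²) + 10*(-5)) + 139) = 138*((-15 + 5*(-6 - 3 + 9) - 50) + 139) = 138*((-15 + 5*0 - 50) + 139) = 138*((-15 + 0 - 50) + 139) = 138*(-65 + 139) = 138*74 = 10212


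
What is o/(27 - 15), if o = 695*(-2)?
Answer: -695/6 ≈ -115.83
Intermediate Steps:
o = -1390
o/(27 - 15) = -1390/(27 - 15) = -1390/12 = (1/12)*(-1390) = -695/6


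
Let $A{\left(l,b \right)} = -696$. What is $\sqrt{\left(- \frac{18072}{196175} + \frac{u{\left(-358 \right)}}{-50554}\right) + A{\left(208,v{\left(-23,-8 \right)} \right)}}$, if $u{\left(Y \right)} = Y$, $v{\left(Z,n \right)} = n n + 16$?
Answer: $\frac{i \sqrt{285146805840120161}}{20239655} \approx 26.383 i$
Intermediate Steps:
$v{\left(Z,n \right)} = 16 + n^{2}$ ($v{\left(Z,n \right)} = n^{2} + 16 = 16 + n^{2}$)
$\sqrt{\left(- \frac{18072}{196175} + \frac{u{\left(-358 \right)}}{-50554}\right) + A{\left(208,v{\left(-23,-8 \right)} \right)}} = \sqrt{\left(- \frac{18072}{196175} - \frac{358}{-50554}\right) - 696} = \sqrt{\left(\left(-18072\right) \frac{1}{196175} - - \frac{179}{25277}\right) - 696} = \sqrt{\left(- \frac{18072}{196175} + \frac{179}{25277}\right) - 696} = \sqrt{- \frac{8605931}{101198275} - 696} = \sqrt{- \frac{70442605331}{101198275}} = \frac{i \sqrt{285146805840120161}}{20239655}$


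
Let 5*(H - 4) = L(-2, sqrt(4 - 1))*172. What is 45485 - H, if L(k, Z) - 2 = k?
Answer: 45481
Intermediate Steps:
L(k, Z) = 2 + k
H = 4 (H = 4 + ((2 - 2)*172)/5 = 4 + (0*172)/5 = 4 + (1/5)*0 = 4 + 0 = 4)
45485 - H = 45485 - 1*4 = 45485 - 4 = 45481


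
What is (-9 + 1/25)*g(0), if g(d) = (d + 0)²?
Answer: 0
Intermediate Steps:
g(d) = d²
(-9 + 1/25)*g(0) = (-9 + 1/25)*0² = (-9 + 1/25)*0 = -224/25*0 = 0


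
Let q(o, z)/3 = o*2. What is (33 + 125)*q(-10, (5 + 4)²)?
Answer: -9480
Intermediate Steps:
q(o, z) = 6*o (q(o, z) = 3*(o*2) = 3*(2*o) = 6*o)
(33 + 125)*q(-10, (5 + 4)²) = (33 + 125)*(6*(-10)) = 158*(-60) = -9480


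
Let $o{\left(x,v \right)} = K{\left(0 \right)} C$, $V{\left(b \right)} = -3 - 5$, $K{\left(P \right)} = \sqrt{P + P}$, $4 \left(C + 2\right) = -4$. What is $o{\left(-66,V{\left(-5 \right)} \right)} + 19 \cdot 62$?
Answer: $1178$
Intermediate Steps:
$C = -3$ ($C = -2 + \frac{1}{4} \left(-4\right) = -2 - 1 = -3$)
$K{\left(P \right)} = \sqrt{2} \sqrt{P}$ ($K{\left(P \right)} = \sqrt{2 P} = \sqrt{2} \sqrt{P}$)
$V{\left(b \right)} = -8$ ($V{\left(b \right)} = -3 - 5 = -8$)
$o{\left(x,v \right)} = 0$ ($o{\left(x,v \right)} = \sqrt{2} \sqrt{0} \left(-3\right) = \sqrt{2} \cdot 0 \left(-3\right) = 0 \left(-3\right) = 0$)
$o{\left(-66,V{\left(-5 \right)} \right)} + 19 \cdot 62 = 0 + 19 \cdot 62 = 0 + 1178 = 1178$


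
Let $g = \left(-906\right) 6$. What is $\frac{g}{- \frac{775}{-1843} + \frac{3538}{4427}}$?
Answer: $- \frac{778107228}{174587} \approx -4456.8$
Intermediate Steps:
$g = -5436$
$\frac{g}{- \frac{775}{-1843} + \frac{3538}{4427}} = - \frac{5436}{- \frac{775}{-1843} + \frac{3538}{4427}} = - \frac{5436}{\left(-775\right) \left(- \frac{1}{1843}\right) + 3538 \cdot \frac{1}{4427}} = - \frac{5436}{\frac{775}{1843} + \frac{3538}{4427}} = - \frac{5436}{\frac{523761}{429419}} = \left(-5436\right) \frac{429419}{523761} = - \frac{778107228}{174587}$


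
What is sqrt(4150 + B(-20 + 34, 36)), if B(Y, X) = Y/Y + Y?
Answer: 7*sqrt(85) ≈ 64.537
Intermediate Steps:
B(Y, X) = 1 + Y
sqrt(4150 + B(-20 + 34, 36)) = sqrt(4150 + (1 + (-20 + 34))) = sqrt(4150 + (1 + 14)) = sqrt(4150 + 15) = sqrt(4165) = 7*sqrt(85)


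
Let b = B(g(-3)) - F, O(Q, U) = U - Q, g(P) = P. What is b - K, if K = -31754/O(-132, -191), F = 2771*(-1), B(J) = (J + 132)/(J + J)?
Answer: 260933/118 ≈ 2211.3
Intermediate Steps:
B(J) = (132 + J)/(2*J) (B(J) = (132 + J)/((2*J)) = (132 + J)*(1/(2*J)) = (132 + J)/(2*J))
F = -2771
b = 5499/2 (b = (½)*(132 - 3)/(-3) - 1*(-2771) = (½)*(-⅓)*129 + 2771 = -43/2 + 2771 = 5499/2 ≈ 2749.5)
K = 31754/59 (K = -31754/(-191 - 1*(-132)) = -31754/(-191 + 132) = -31754/(-59) = -31754*(-1/59) = 31754/59 ≈ 538.20)
b - K = 5499/2 - 1*31754/59 = 5499/2 - 31754/59 = 260933/118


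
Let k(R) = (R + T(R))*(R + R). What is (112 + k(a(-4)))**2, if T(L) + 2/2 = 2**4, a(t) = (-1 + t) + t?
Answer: 16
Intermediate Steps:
a(t) = -1 + 2*t
T(L) = 15 (T(L) = -1 + 2**4 = -1 + 16 = 15)
k(R) = 2*R*(15 + R) (k(R) = (R + 15)*(R + R) = (15 + R)*(2*R) = 2*R*(15 + R))
(112 + k(a(-4)))**2 = (112 + 2*(-1 + 2*(-4))*(15 + (-1 + 2*(-4))))**2 = (112 + 2*(-1 - 8)*(15 + (-1 - 8)))**2 = (112 + 2*(-9)*(15 - 9))**2 = (112 + 2*(-9)*6)**2 = (112 - 108)**2 = 4**2 = 16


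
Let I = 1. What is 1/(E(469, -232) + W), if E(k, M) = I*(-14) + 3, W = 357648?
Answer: 1/357637 ≈ 2.7961e-6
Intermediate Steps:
E(k, M) = -11 (E(k, M) = 1*(-14) + 3 = -14 + 3 = -11)
1/(E(469, -232) + W) = 1/(-11 + 357648) = 1/357637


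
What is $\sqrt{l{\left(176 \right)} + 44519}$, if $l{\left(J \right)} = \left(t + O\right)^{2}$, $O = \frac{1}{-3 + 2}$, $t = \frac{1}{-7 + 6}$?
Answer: $3 \sqrt{4947} \approx 211.0$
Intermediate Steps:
$t = -1$ ($t = \frac{1}{-1} = -1$)
$O = -1$ ($O = \frac{1}{-1} = -1$)
$l{\left(J \right)} = 4$ ($l{\left(J \right)} = \left(-1 - 1\right)^{2} = \left(-2\right)^{2} = 4$)
$\sqrt{l{\left(176 \right)} + 44519} = \sqrt{4 + 44519} = \sqrt{44523} = 3 \sqrt{4947}$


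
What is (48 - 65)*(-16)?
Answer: 272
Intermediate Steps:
(48 - 65)*(-16) = -17*(-16) = 272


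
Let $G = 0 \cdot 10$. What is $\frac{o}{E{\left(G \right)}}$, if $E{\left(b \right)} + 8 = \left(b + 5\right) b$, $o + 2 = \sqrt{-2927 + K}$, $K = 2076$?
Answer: $\frac{1}{4} - \frac{i \sqrt{851}}{8} \approx 0.25 - 3.6465 i$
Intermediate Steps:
$G = 0$
$o = -2 + i \sqrt{851}$ ($o = -2 + \sqrt{-2927 + 2076} = -2 + \sqrt{-851} = -2 + i \sqrt{851} \approx -2.0 + 29.172 i$)
$E{\left(b \right)} = -8 + b \left(5 + b\right)$ ($E{\left(b \right)} = -8 + \left(b + 5\right) b = -8 + \left(5 + b\right) b = -8 + b \left(5 + b\right)$)
$\frac{o}{E{\left(G \right)}} = \frac{-2 + i \sqrt{851}}{-8 + 0^{2} + 5 \cdot 0} = \frac{-2 + i \sqrt{851}}{-8 + 0 + 0} = \frac{-2 + i \sqrt{851}}{-8} = \left(-2 + i \sqrt{851}\right) \left(- \frac{1}{8}\right) = \frac{1}{4} - \frac{i \sqrt{851}}{8}$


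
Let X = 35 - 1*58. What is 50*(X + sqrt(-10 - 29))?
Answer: -1150 + 50*I*sqrt(39) ≈ -1150.0 + 312.25*I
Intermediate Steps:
X = -23 (X = 35 - 58 = -23)
50*(X + sqrt(-10 - 29)) = 50*(-23 + sqrt(-10 - 29)) = 50*(-23 + sqrt(-39)) = 50*(-23 + I*sqrt(39)) = -1150 + 50*I*sqrt(39)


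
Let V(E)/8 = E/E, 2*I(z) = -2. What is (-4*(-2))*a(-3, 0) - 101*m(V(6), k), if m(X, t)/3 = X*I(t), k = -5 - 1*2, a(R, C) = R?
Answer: 2400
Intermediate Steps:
I(z) = -1 (I(z) = (½)*(-2) = -1)
V(E) = 8 (V(E) = 8*(E/E) = 8*1 = 8)
k = -7 (k = -5 - 2 = -7)
m(X, t) = -3*X (m(X, t) = 3*(X*(-1)) = 3*(-X) = -3*X)
(-4*(-2))*a(-3, 0) - 101*m(V(6), k) = -4*(-2)*(-3) - (-303)*8 = 8*(-3) - 101*(-24) = -24 + 2424 = 2400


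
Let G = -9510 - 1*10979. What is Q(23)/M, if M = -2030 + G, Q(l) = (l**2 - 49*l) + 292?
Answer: 306/22519 ≈ 0.013589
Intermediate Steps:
G = -20489 (G = -9510 - 10979 = -20489)
Q(l) = 292 + l**2 - 49*l
M = -22519 (M = -2030 - 20489 = -22519)
Q(23)/M = (292 + 23**2 - 49*23)/(-22519) = (292 + 529 - 1127)*(-1/22519) = -306*(-1/22519) = 306/22519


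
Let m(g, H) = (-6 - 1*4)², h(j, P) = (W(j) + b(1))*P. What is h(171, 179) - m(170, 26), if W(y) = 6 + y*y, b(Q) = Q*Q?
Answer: 5235292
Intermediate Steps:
b(Q) = Q²
W(y) = 6 + y²
h(j, P) = P*(7 + j²) (h(j, P) = ((6 + j²) + 1²)*P = ((6 + j²) + 1)*P = (7 + j²)*P = P*(7 + j²))
m(g, H) = 100 (m(g, H) = (-6 - 4)² = (-10)² = 100)
h(171, 179) - m(170, 26) = 179*(7 + 171²) - 1*100 = 179*(7 + 29241) - 100 = 179*29248 - 100 = 5235392 - 100 = 5235292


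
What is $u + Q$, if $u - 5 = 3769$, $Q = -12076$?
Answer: $-8302$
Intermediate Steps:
$u = 3774$ ($u = 5 + 3769 = 3774$)
$u + Q = 3774 - 12076 = -8302$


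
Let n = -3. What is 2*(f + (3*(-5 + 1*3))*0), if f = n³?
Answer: -54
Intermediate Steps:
f = -27 (f = (-3)³ = -27)
2*(f + (3*(-5 + 1*3))*0) = 2*(-27 + (3*(-5 + 1*3))*0) = 2*(-27 + (3*(-5 + 3))*0) = 2*(-27 + (3*(-2))*0) = 2*(-27 - 6*0) = 2*(-27 + 0) = 2*(-27) = -54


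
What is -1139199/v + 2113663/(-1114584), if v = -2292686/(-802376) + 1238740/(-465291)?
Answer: -237020072685520411976387/40588086497294712 ≈ -5.8396e+6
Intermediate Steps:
v = 36415457693/186669165708 (v = -2292686*(-1/802376) + 1238740*(-1/465291) = 1146343/401188 - 1238740/465291 = 36415457693/186669165708 ≈ 0.19508)
-1139199/v + 2113663/(-1114584) = -1139199/36415457693/186669165708 + 2113663/(-1114584) = -1139199*186669165708/36415457693 + 2113663*(-1/1114584) = -212653326905387892/36415457693 - 2113663/1114584 = -237020072685520411976387/40588086497294712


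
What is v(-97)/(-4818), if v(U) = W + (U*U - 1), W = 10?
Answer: -4709/2409 ≈ -1.9548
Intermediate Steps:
v(U) = 9 + U² (v(U) = 10 + (U*U - 1) = 10 + (U² - 1) = 10 + (-1 + U²) = 9 + U²)
v(-97)/(-4818) = (9 + (-97)²)/(-4818) = (9 + 9409)*(-1/4818) = 9418*(-1/4818) = -4709/2409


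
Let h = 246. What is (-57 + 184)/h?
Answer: 127/246 ≈ 0.51626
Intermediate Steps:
(-57 + 184)/h = (-57 + 184)/246 = 127*(1/246) = 127/246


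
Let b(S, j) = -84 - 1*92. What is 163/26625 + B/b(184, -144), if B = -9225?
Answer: 245644313/4686000 ≈ 52.421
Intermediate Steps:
b(S, j) = -176 (b(S, j) = -84 - 92 = -176)
163/26625 + B/b(184, -144) = 163/26625 - 9225/(-176) = 163*(1/26625) - 9225*(-1/176) = 163/26625 + 9225/176 = 245644313/4686000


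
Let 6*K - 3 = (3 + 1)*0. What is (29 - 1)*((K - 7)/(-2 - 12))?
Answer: 13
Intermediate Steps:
K = 1/2 (K = 1/2 + ((3 + 1)*0)/6 = 1/2 + (4*0)/6 = 1/2 + (1/6)*0 = 1/2 + 0 = 1/2 ≈ 0.50000)
(29 - 1)*((K - 7)/(-2 - 12)) = (29 - 1)*((1/2 - 7)/(-2 - 12)) = 28*(-13/2/(-14)) = 28*(-13/2*(-1/14)) = 28*(13/28) = 13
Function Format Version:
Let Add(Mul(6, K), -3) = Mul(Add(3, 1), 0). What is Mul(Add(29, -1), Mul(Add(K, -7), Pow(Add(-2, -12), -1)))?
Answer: 13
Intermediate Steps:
K = Rational(1, 2) (K = Add(Rational(1, 2), Mul(Rational(1, 6), Mul(Add(3, 1), 0))) = Add(Rational(1, 2), Mul(Rational(1, 6), Mul(4, 0))) = Add(Rational(1, 2), Mul(Rational(1, 6), 0)) = Add(Rational(1, 2), 0) = Rational(1, 2) ≈ 0.50000)
Mul(Add(29, -1), Mul(Add(K, -7), Pow(Add(-2, -12), -1))) = Mul(Add(29, -1), Mul(Add(Rational(1, 2), -7), Pow(Add(-2, -12), -1))) = Mul(28, Mul(Rational(-13, 2), Pow(-14, -1))) = Mul(28, Mul(Rational(-13, 2), Rational(-1, 14))) = Mul(28, Rational(13, 28)) = 13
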